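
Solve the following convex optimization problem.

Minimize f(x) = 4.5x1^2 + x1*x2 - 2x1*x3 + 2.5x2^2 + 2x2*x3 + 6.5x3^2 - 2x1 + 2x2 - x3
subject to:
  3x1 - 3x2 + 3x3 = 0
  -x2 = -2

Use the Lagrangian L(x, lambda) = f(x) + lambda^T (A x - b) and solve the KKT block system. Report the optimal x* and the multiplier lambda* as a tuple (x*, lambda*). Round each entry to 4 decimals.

Form the Lagrangian:
  L(x, lambda) = (1/2) x^T Q x + c^T x + lambda^T (A x - b)
Stationarity (grad_x L = 0): Q x + c + A^T lambda = 0.
Primal feasibility: A x = b.

This gives the KKT block system:
  [ Q   A^T ] [ x     ]   [-c ]
  [ A    0  ] [ lambda ] = [ b ]

Solving the linear system:
  x*      = (1.2692, 2, 0.7308)
  lambda* = (-3.3205, 24.6923)
  f(x*)   = 25.0577

x* = (1.2692, 2, 0.7308), lambda* = (-3.3205, 24.6923)


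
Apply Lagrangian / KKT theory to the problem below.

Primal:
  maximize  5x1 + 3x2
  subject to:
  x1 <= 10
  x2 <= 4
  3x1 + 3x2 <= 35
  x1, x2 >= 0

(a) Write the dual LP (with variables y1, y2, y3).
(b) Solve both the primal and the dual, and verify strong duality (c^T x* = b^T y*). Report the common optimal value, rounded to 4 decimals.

The standard primal-dual pair for 'max c^T x s.t. A x <= b, x >= 0' is:
  Dual:  min b^T y  s.t.  A^T y >= c,  y >= 0.

So the dual LP is:
  minimize  10y1 + 4y2 + 35y3
  subject to:
    y1 + 3y3 >= 5
    y2 + 3y3 >= 3
    y1, y2, y3 >= 0

Solving the primal: x* = (10, 1.6667).
  primal value c^T x* = 55.
Solving the dual: y* = (2, 0, 1).
  dual value b^T y* = 55.
Strong duality: c^T x* = b^T y*. Confirmed.

55


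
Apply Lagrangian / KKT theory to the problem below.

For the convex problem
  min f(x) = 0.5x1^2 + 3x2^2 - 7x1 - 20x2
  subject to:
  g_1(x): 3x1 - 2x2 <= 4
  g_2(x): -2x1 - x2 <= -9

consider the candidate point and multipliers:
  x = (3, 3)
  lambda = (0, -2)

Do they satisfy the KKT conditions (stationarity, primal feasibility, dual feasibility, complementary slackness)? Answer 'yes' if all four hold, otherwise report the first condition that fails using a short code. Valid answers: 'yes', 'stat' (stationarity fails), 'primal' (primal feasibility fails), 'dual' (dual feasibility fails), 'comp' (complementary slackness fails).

Gradient of f: grad f(x) = Q x + c = (-4, -2)
Constraint values g_i(x) = a_i^T x - b_i:
  g_1((3, 3)) = -1
  g_2((3, 3)) = 0
Stationarity residual: grad f(x) + sum_i lambda_i a_i = (0, 0)
  -> stationarity OK
Primal feasibility (all g_i <= 0): OK
Dual feasibility (all lambda_i >= 0): FAILS
Complementary slackness (lambda_i * g_i(x) = 0 for all i): OK

Verdict: the first failing condition is dual_feasibility -> dual.

dual


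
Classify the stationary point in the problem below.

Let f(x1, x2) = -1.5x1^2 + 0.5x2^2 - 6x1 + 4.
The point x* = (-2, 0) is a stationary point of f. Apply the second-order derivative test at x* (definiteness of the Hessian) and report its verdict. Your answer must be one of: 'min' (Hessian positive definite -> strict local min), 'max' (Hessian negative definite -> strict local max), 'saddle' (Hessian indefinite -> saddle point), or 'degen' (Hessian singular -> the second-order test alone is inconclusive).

Compute the Hessian H = grad^2 f:
  H = [[-3, 0], [0, 1]]
Verify stationarity: grad f(x*) = H x* + g = (0, 0).
Eigenvalues of H: -3, 1.
Eigenvalues have mixed signs, so H is indefinite -> x* is a saddle point.

saddle


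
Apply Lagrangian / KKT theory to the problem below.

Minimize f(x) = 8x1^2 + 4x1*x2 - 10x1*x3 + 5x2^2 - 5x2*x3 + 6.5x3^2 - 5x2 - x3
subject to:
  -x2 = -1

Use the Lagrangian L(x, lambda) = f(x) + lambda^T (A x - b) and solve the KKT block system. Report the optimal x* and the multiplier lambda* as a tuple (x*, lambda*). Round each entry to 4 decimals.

Form the Lagrangian:
  L(x, lambda) = (1/2) x^T Q x + c^T x + lambda^T (A x - b)
Stationarity (grad_x L = 0): Q x + c + A^T lambda = 0.
Primal feasibility: A x = b.

This gives the KKT block system:
  [ Q   A^T ] [ x     ]   [-c ]
  [ A    0  ] [ lambda ] = [ b ]

Solving the linear system:
  x*      = (0.0741, 1, 0.5185)
  lambda* = (2.7037)
  f(x*)   = -1.4074

x* = (0.0741, 1, 0.5185), lambda* = (2.7037)


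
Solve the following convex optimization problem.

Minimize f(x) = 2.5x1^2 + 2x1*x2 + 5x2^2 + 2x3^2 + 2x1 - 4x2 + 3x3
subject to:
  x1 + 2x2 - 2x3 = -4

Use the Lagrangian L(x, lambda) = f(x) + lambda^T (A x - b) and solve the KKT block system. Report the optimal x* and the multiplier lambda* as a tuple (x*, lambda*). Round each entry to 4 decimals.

Form the Lagrangian:
  L(x, lambda) = (1/2) x^T Q x + c^T x + lambda^T (A x - b)
Stationarity (grad_x L = 0): Q x + c + A^T lambda = 0.
Primal feasibility: A x = b.

This gives the KKT block system:
  [ Q   A^T ] [ x     ]   [-c ]
  [ A    0  ] [ lambda ] = [ b ]

Solving the linear system:
  x*      = (-1.1324, -0.1765, 1.2574)
  lambda* = (4.0147)
  f(x*)   = 9.136

x* = (-1.1324, -0.1765, 1.2574), lambda* = (4.0147)


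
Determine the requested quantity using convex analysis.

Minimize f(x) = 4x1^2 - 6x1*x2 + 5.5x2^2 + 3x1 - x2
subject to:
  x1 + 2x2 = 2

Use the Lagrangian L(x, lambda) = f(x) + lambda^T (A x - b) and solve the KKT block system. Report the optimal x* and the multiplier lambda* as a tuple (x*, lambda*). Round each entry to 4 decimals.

Form the Lagrangian:
  L(x, lambda) = (1/2) x^T Q x + c^T x + lambda^T (A x - b)
Stationarity (grad_x L = 0): Q x + c + A^T lambda = 0.
Primal feasibility: A x = b.

This gives the KKT block system:
  [ Q   A^T ] [ x     ]   [-c ]
  [ A    0  ] [ lambda ] = [ b ]

Solving the linear system:
  x*      = (0.4776, 0.7612)
  lambda* = (-2.2537)
  f(x*)   = 2.5896

x* = (0.4776, 0.7612), lambda* = (-2.2537)


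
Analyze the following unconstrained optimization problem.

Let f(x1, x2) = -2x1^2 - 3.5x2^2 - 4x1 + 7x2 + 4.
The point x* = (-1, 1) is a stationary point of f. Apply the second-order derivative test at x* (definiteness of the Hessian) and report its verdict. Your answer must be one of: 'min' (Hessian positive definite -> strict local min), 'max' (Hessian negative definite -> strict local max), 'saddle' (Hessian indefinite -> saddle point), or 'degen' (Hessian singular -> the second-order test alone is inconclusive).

Compute the Hessian H = grad^2 f:
  H = [[-4, 0], [0, -7]]
Verify stationarity: grad f(x*) = H x* + g = (0, 0).
Eigenvalues of H: -7, -4.
Both eigenvalues < 0, so H is negative definite -> x* is a strict local max.

max


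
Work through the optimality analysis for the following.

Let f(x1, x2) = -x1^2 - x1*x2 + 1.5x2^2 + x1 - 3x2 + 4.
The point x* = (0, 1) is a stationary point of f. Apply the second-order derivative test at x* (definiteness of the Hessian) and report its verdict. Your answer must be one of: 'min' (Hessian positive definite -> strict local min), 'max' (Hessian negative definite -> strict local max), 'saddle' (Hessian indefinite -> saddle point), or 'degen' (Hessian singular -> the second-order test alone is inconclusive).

Compute the Hessian H = grad^2 f:
  H = [[-2, -1], [-1, 3]]
Verify stationarity: grad f(x*) = H x* + g = (0, 0).
Eigenvalues of H: -2.1926, 3.1926.
Eigenvalues have mixed signs, so H is indefinite -> x* is a saddle point.

saddle


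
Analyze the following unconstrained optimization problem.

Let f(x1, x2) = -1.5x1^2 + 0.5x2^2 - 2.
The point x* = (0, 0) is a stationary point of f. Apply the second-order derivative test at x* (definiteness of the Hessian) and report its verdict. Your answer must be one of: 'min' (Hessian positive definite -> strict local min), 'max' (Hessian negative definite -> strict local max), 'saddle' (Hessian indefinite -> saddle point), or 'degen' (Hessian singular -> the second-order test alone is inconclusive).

Compute the Hessian H = grad^2 f:
  H = [[-3, 0], [0, 1]]
Verify stationarity: grad f(x*) = H x* + g = (0, 0).
Eigenvalues of H: -3, 1.
Eigenvalues have mixed signs, so H is indefinite -> x* is a saddle point.

saddle


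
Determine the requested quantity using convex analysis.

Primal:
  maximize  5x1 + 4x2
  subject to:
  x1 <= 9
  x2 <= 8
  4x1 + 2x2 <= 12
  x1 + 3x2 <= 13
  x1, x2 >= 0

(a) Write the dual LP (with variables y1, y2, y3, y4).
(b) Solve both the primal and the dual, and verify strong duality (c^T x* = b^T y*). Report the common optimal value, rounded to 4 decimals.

The standard primal-dual pair for 'max c^T x s.t. A x <= b, x >= 0' is:
  Dual:  min b^T y  s.t.  A^T y >= c,  y >= 0.

So the dual LP is:
  minimize  9y1 + 8y2 + 12y3 + 13y4
  subject to:
    y1 + 4y3 + y4 >= 5
    y2 + 2y3 + 3y4 >= 4
    y1, y2, y3, y4 >= 0

Solving the primal: x* = (1, 4).
  primal value c^T x* = 21.
Solving the dual: y* = (0, 0, 1.1, 0.6).
  dual value b^T y* = 21.
Strong duality: c^T x* = b^T y*. Confirmed.

21


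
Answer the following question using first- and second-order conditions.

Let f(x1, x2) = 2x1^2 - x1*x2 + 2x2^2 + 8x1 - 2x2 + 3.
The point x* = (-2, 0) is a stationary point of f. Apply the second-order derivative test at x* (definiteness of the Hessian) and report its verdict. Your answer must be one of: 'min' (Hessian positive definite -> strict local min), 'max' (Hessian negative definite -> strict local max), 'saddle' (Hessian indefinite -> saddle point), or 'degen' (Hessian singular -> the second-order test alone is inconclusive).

Compute the Hessian H = grad^2 f:
  H = [[4, -1], [-1, 4]]
Verify stationarity: grad f(x*) = H x* + g = (0, 0).
Eigenvalues of H: 3, 5.
Both eigenvalues > 0, so H is positive definite -> x* is a strict local min.

min


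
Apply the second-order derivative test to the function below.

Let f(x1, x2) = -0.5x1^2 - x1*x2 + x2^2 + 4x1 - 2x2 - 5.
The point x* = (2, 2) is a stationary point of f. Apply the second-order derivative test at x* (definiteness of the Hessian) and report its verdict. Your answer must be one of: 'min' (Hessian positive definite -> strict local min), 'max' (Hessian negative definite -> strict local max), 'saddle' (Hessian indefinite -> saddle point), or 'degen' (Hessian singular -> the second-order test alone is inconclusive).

Compute the Hessian H = grad^2 f:
  H = [[-1, -1], [-1, 2]]
Verify stationarity: grad f(x*) = H x* + g = (0, 0).
Eigenvalues of H: -1.3028, 2.3028.
Eigenvalues have mixed signs, so H is indefinite -> x* is a saddle point.

saddle


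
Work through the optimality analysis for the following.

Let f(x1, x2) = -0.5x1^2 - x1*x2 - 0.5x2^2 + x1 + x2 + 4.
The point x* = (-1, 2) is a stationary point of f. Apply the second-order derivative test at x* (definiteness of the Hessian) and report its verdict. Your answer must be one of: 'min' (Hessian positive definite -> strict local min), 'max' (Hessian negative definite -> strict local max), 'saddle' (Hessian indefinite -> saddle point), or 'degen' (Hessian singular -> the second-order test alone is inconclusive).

Compute the Hessian H = grad^2 f:
  H = [[-1, -1], [-1, -1]]
Verify stationarity: grad f(x*) = H x* + g = (0, 0).
Eigenvalues of H: -2, 0.
H has a zero eigenvalue (singular; negative semidefinite but not definite), so H is neither positive definite, negative definite, nor indefinite. The second-order test alone is inconclusive -> degen.
(Indeed, f is constant along the null direction of H through x*, so x* is not a strict local extremum.)

degen


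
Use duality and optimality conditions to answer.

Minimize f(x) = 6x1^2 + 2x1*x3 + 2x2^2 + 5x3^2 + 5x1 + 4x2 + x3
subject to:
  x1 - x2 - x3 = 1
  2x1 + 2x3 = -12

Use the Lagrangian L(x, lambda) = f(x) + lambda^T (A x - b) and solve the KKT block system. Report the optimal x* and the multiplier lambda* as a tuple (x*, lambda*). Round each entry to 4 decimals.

Form the Lagrangian:
  L(x, lambda) = (1/2) x^T Q x + c^T x + lambda^T (A x - b)
Stationarity (grad_x L = 0): Q x + c + A^T lambda = 0.
Primal feasibility: A x = b.

This gives the KKT block system:
  [ Q   A^T ] [ x     ]   [-c ]
  [ A    0  ] [ lambda ] = [ b ]

Solving the linear system:
  x*      = (-2.9412, -0.8824, -3.0588)
  lambda* = (0.4706, 17.9706)
  f(x*)   = 96.9412

x* = (-2.9412, -0.8824, -3.0588), lambda* = (0.4706, 17.9706)


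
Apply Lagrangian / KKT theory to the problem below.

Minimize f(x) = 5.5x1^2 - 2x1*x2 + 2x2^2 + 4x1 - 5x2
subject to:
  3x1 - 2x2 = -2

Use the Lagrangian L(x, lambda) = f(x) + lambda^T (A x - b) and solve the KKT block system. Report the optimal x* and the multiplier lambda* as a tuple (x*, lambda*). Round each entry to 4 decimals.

Form the Lagrangian:
  L(x, lambda) = (1/2) x^T Q x + c^T x + lambda^T (A x - b)
Stationarity (grad_x L = 0): Q x + c + A^T lambda = 0.
Primal feasibility: A x = b.

This gives the KKT block system:
  [ Q   A^T ] [ x     ]   [-c ]
  [ A    0  ] [ lambda ] = [ b ]

Solving the linear system:
  x*      = (-0.0357, 0.9464)
  lambda* = (-0.5714)
  f(x*)   = -3.0089

x* = (-0.0357, 0.9464), lambda* = (-0.5714)


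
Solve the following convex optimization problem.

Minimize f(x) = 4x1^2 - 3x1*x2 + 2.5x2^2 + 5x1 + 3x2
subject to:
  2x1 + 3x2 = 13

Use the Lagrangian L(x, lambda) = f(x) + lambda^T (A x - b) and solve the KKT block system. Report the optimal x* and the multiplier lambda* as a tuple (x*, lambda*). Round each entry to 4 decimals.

Form the Lagrangian:
  L(x, lambda) = (1/2) x^T Q x + c^T x + lambda^T (A x - b)
Stationarity (grad_x L = 0): Q x + c + A^T lambda = 0.
Primal feasibility: A x = b.

This gives the KKT block system:
  [ Q   A^T ] [ x     ]   [-c ]
  [ A    0  ] [ lambda ] = [ b ]

Solving the linear system:
  x*      = (1.7188, 3.1875)
  lambda* = (-4.5938)
  f(x*)   = 38.9375

x* = (1.7188, 3.1875), lambda* = (-4.5938)


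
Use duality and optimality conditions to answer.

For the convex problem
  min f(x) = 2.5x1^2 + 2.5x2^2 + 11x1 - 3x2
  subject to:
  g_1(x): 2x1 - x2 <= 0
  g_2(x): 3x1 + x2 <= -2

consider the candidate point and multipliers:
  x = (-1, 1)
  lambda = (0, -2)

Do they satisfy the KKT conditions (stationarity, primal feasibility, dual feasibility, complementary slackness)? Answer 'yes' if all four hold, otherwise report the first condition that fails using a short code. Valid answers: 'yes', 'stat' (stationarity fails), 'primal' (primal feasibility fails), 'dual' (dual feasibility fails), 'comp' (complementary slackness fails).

Gradient of f: grad f(x) = Q x + c = (6, 2)
Constraint values g_i(x) = a_i^T x - b_i:
  g_1((-1, 1)) = -3
  g_2((-1, 1)) = 0
Stationarity residual: grad f(x) + sum_i lambda_i a_i = (0, 0)
  -> stationarity OK
Primal feasibility (all g_i <= 0): OK
Dual feasibility (all lambda_i >= 0): FAILS
Complementary slackness (lambda_i * g_i(x) = 0 for all i): OK

Verdict: the first failing condition is dual_feasibility -> dual.

dual


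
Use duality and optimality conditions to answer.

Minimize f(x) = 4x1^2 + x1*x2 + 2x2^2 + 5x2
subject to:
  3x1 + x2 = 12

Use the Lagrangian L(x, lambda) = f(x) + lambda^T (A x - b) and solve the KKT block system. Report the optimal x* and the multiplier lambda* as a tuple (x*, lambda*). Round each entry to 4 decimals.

Form the Lagrangian:
  L(x, lambda) = (1/2) x^T Q x + c^T x + lambda^T (A x - b)
Stationarity (grad_x L = 0): Q x + c + A^T lambda = 0.
Primal feasibility: A x = b.

This gives the KKT block system:
  [ Q   A^T ] [ x     ]   [-c ]
  [ A    0  ] [ lambda ] = [ b ]

Solving the linear system:
  x*      = (3.8684, 0.3947)
  lambda* = (-10.4474)
  f(x*)   = 63.6711

x* = (3.8684, 0.3947), lambda* = (-10.4474)


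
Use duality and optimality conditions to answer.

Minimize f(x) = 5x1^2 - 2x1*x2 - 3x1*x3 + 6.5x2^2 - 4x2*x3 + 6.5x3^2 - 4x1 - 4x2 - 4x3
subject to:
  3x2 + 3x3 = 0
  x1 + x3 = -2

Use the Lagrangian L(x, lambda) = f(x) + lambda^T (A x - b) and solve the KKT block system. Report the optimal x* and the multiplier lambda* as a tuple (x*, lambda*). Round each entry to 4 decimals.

Form the Lagrangian:
  L(x, lambda) = (1/2) x^T Q x + c^T x + lambda^T (A x - b)
Stationarity (grad_x L = 0): Q x + c + A^T lambda = 0.
Primal feasibility: A x = b.

This gives the KKT block system:
  [ Q   A^T ] [ x     ]   [-c ]
  [ A    0  ] [ lambda ] = [ b ]

Solving the linear system:
  x*      = (-1.4348, 0.5652, -0.5652)
  lambda* = (-2.8261, 17.7826)
  f(x*)   = 20.6522

x* = (-1.4348, 0.5652, -0.5652), lambda* = (-2.8261, 17.7826)


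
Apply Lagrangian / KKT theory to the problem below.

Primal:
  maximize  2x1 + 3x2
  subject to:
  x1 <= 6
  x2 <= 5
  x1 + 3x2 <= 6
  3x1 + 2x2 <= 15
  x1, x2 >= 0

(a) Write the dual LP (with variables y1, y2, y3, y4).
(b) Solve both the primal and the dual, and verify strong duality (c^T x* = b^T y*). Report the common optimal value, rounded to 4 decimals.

The standard primal-dual pair for 'max c^T x s.t. A x <= b, x >= 0' is:
  Dual:  min b^T y  s.t.  A^T y >= c,  y >= 0.

So the dual LP is:
  minimize  6y1 + 5y2 + 6y3 + 15y4
  subject to:
    y1 + y3 + 3y4 >= 2
    y2 + 3y3 + 2y4 >= 3
    y1, y2, y3, y4 >= 0

Solving the primal: x* = (4.7143, 0.4286).
  primal value c^T x* = 10.7143.
Solving the dual: y* = (0, 0, 0.7143, 0.4286).
  dual value b^T y* = 10.7143.
Strong duality: c^T x* = b^T y*. Confirmed.

10.7143


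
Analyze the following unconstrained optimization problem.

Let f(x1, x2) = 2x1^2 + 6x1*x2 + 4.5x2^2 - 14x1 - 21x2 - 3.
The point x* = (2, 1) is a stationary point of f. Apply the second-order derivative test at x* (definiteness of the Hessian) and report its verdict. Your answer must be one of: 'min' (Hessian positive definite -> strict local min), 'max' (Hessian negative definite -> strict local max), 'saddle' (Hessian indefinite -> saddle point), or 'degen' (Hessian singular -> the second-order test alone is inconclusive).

Compute the Hessian H = grad^2 f:
  H = [[4, 6], [6, 9]]
Verify stationarity: grad f(x*) = H x* + g = (0, 0).
Eigenvalues of H: 0, 13.
H has a zero eigenvalue (singular; positive semidefinite but not definite), so H is neither positive definite, negative definite, nor indefinite. The second-order test alone is inconclusive -> degen.
(Indeed, f is constant along the null direction of H through x*, so x* is not a strict local extremum.)

degen


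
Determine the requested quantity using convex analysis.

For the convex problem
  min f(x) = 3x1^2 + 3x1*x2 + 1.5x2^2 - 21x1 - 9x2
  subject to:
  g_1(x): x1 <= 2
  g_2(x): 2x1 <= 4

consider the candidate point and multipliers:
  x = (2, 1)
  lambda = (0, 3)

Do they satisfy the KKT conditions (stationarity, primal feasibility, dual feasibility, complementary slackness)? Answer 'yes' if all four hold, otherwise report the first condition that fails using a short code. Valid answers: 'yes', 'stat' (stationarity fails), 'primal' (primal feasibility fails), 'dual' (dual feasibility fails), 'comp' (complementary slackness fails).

Gradient of f: grad f(x) = Q x + c = (-6, 0)
Constraint values g_i(x) = a_i^T x - b_i:
  g_1((2, 1)) = 0
  g_2((2, 1)) = 0
Stationarity residual: grad f(x) + sum_i lambda_i a_i = (0, 0)
  -> stationarity OK
Primal feasibility (all g_i <= 0): OK
Dual feasibility (all lambda_i >= 0): OK
Complementary slackness (lambda_i * g_i(x) = 0 for all i): OK

Verdict: yes, KKT holds.

yes


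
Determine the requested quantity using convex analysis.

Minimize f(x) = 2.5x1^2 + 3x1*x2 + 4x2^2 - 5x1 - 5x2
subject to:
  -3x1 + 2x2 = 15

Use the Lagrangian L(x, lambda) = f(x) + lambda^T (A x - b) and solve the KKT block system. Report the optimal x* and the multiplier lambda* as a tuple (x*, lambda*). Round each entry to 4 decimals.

Form the Lagrangian:
  L(x, lambda) = (1/2) x^T Q x + c^T x + lambda^T (A x - b)
Stationarity (grad_x L = 0): Q x + c + A^T lambda = 0.
Primal feasibility: A x = b.

This gives the KKT block system:
  [ Q   A^T ] [ x     ]   [-c ]
  [ A    0  ] [ lambda ] = [ b ]

Solving the linear system:
  x*      = (-3.125, 2.8125)
  lambda* = (-4.0625)
  f(x*)   = 31.25

x* = (-3.125, 2.8125), lambda* = (-4.0625)


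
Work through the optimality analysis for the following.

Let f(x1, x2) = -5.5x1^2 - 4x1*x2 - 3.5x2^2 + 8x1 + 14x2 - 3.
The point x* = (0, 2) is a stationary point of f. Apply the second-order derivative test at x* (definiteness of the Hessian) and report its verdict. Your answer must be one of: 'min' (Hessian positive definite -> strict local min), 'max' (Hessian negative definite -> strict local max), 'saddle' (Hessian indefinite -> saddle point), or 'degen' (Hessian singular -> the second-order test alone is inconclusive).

Compute the Hessian H = grad^2 f:
  H = [[-11, -4], [-4, -7]]
Verify stationarity: grad f(x*) = H x* + g = (0, 0).
Eigenvalues of H: -13.4721, -4.5279.
Both eigenvalues < 0, so H is negative definite -> x* is a strict local max.

max


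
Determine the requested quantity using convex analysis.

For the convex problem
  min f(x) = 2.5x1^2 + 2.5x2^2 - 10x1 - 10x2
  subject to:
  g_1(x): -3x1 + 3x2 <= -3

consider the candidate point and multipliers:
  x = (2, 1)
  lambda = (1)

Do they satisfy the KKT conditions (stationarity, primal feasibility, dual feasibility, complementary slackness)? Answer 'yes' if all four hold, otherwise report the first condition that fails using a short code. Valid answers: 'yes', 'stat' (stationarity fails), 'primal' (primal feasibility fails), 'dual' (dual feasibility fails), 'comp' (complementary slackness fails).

Gradient of f: grad f(x) = Q x + c = (0, -5)
Constraint values g_i(x) = a_i^T x - b_i:
  g_1((2, 1)) = 0
Stationarity residual: grad f(x) + sum_i lambda_i a_i = (-3, -2)
  -> stationarity FAILS
Primal feasibility (all g_i <= 0): OK
Dual feasibility (all lambda_i >= 0): OK
Complementary slackness (lambda_i * g_i(x) = 0 for all i): OK

Verdict: the first failing condition is stationarity -> stat.

stat


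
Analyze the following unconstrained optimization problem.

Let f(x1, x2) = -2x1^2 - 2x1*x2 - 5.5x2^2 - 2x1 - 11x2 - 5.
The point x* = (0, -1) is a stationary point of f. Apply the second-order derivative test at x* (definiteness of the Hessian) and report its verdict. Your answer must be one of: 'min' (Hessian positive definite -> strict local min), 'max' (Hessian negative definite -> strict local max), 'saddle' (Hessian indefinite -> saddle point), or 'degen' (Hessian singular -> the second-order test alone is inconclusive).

Compute the Hessian H = grad^2 f:
  H = [[-4, -2], [-2, -11]]
Verify stationarity: grad f(x*) = H x* + g = (0, 0).
Eigenvalues of H: -11.5311, -3.4689.
Both eigenvalues < 0, so H is negative definite -> x* is a strict local max.

max


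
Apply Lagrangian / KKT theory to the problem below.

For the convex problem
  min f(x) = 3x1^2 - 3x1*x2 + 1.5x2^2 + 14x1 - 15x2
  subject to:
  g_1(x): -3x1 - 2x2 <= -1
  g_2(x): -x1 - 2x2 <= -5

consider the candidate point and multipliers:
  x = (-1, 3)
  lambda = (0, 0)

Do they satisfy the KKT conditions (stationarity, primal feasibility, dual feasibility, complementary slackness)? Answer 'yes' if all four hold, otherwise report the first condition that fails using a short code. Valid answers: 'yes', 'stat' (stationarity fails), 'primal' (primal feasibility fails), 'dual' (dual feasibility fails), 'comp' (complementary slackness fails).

Gradient of f: grad f(x) = Q x + c = (-1, -3)
Constraint values g_i(x) = a_i^T x - b_i:
  g_1((-1, 3)) = -2
  g_2((-1, 3)) = 0
Stationarity residual: grad f(x) + sum_i lambda_i a_i = (-1, -3)
  -> stationarity FAILS
Primal feasibility (all g_i <= 0): OK
Dual feasibility (all lambda_i >= 0): OK
Complementary slackness (lambda_i * g_i(x) = 0 for all i): OK

Verdict: the first failing condition is stationarity -> stat.

stat


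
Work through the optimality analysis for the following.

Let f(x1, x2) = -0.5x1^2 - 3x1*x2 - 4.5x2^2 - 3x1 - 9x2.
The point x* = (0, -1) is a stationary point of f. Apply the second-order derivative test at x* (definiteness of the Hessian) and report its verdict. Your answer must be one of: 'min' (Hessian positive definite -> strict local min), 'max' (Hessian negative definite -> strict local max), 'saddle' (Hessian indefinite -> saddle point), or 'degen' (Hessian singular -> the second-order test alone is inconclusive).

Compute the Hessian H = grad^2 f:
  H = [[-1, -3], [-3, -9]]
Verify stationarity: grad f(x*) = H x* + g = (0, 0).
Eigenvalues of H: -10, 0.
H has a zero eigenvalue (singular; negative semidefinite but not definite), so H is neither positive definite, negative definite, nor indefinite. The second-order test alone is inconclusive -> degen.
(Indeed, f is constant along the null direction of H through x*, so x* is not a strict local extremum.)

degen


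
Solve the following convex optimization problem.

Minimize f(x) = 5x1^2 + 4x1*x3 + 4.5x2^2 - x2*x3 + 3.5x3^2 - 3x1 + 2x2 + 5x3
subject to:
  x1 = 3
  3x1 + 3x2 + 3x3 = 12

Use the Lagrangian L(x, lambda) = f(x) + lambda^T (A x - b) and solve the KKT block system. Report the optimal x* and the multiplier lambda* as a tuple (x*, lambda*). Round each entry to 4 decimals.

Form the Lagrangian:
  L(x, lambda) = (1/2) x^T Q x + c^T x + lambda^T (A x - b)
Stationarity (grad_x L = 0): Q x + c + A^T lambda = 0.
Primal feasibility: A x = b.

This gives the KKT block system:
  [ Q   A^T ] [ x     ]   [-c ]
  [ A    0  ] [ lambda ] = [ b ]

Solving the linear system:
  x*      = (3, 1.2778, -0.2778)
  lambda* = (-12.1111, -4.5926)
  f(x*)   = 41.8056

x* = (3, 1.2778, -0.2778), lambda* = (-12.1111, -4.5926)


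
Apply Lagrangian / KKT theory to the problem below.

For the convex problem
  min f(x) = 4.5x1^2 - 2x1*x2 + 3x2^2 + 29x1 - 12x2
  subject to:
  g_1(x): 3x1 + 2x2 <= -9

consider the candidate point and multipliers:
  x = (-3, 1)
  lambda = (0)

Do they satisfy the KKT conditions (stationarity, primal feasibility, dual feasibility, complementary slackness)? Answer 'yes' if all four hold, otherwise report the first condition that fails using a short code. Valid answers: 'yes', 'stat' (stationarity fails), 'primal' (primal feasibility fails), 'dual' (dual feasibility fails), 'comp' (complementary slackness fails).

Gradient of f: grad f(x) = Q x + c = (0, 0)
Constraint values g_i(x) = a_i^T x - b_i:
  g_1((-3, 1)) = 2
Stationarity residual: grad f(x) + sum_i lambda_i a_i = (0, 0)
  -> stationarity OK
Primal feasibility (all g_i <= 0): FAILS
Dual feasibility (all lambda_i >= 0): OK
Complementary slackness (lambda_i * g_i(x) = 0 for all i): OK

Verdict: the first failing condition is primal_feasibility -> primal.

primal


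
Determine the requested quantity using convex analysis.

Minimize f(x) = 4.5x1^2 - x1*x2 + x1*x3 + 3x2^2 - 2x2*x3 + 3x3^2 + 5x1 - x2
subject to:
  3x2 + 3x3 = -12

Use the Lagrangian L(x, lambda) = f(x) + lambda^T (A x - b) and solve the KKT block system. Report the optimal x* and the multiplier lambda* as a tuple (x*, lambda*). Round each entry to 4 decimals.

Form the Lagrangian:
  L(x, lambda) = (1/2) x^T Q x + c^T x + lambda^T (A x - b)
Stationarity (grad_x L = 0): Q x + c + A^T lambda = 0.
Primal feasibility: A x = b.

This gives the KKT block system:
  [ Q   A^T ] [ x     ]   [-c ]
  [ A    0  ] [ lambda ] = [ b ]

Solving the linear system:
  x*      = (-0.5571, -2.0071, -1.9929)
  lambda* = (2.8333)
  f(x*)   = 16.6107

x* = (-0.5571, -2.0071, -1.9929), lambda* = (2.8333)


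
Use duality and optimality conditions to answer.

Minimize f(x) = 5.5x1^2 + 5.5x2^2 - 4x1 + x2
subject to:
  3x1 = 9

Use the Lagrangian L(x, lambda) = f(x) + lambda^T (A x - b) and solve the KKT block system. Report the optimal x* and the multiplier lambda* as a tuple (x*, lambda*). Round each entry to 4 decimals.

Form the Lagrangian:
  L(x, lambda) = (1/2) x^T Q x + c^T x + lambda^T (A x - b)
Stationarity (grad_x L = 0): Q x + c + A^T lambda = 0.
Primal feasibility: A x = b.

This gives the KKT block system:
  [ Q   A^T ] [ x     ]   [-c ]
  [ A    0  ] [ lambda ] = [ b ]

Solving the linear system:
  x*      = (3, -0.0909)
  lambda* = (-9.6667)
  f(x*)   = 37.4545

x* = (3, -0.0909), lambda* = (-9.6667)


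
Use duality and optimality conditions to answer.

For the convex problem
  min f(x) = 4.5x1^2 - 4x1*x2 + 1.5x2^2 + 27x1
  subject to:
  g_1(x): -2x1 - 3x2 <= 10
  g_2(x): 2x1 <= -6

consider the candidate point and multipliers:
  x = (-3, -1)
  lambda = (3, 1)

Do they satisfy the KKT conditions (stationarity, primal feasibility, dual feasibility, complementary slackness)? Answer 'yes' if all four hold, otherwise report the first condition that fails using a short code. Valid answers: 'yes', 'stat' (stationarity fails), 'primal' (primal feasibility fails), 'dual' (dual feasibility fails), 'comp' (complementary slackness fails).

Gradient of f: grad f(x) = Q x + c = (4, 9)
Constraint values g_i(x) = a_i^T x - b_i:
  g_1((-3, -1)) = -1
  g_2((-3, -1)) = 0
Stationarity residual: grad f(x) + sum_i lambda_i a_i = (0, 0)
  -> stationarity OK
Primal feasibility (all g_i <= 0): OK
Dual feasibility (all lambda_i >= 0): OK
Complementary slackness (lambda_i * g_i(x) = 0 for all i): FAILS

Verdict: the first failing condition is complementary_slackness -> comp.

comp


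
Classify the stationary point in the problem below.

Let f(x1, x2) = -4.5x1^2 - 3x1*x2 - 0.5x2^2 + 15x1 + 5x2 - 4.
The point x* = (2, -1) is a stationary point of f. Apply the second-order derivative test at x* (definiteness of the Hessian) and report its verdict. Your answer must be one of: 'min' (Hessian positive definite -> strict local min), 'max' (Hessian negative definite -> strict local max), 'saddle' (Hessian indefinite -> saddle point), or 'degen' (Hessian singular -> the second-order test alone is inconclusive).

Compute the Hessian H = grad^2 f:
  H = [[-9, -3], [-3, -1]]
Verify stationarity: grad f(x*) = H x* + g = (0, 0).
Eigenvalues of H: -10, 0.
H has a zero eigenvalue (singular; negative semidefinite but not definite), so H is neither positive definite, negative definite, nor indefinite. The second-order test alone is inconclusive -> degen.
(Indeed, f is constant along the null direction of H through x*, so x* is not a strict local extremum.)

degen


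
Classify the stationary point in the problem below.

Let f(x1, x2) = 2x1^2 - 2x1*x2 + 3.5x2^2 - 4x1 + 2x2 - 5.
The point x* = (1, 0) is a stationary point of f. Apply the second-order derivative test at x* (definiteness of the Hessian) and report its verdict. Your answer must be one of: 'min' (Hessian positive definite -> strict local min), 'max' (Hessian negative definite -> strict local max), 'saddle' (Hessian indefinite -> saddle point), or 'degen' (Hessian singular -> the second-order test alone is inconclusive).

Compute the Hessian H = grad^2 f:
  H = [[4, -2], [-2, 7]]
Verify stationarity: grad f(x*) = H x* + g = (0, 0).
Eigenvalues of H: 3, 8.
Both eigenvalues > 0, so H is positive definite -> x* is a strict local min.

min


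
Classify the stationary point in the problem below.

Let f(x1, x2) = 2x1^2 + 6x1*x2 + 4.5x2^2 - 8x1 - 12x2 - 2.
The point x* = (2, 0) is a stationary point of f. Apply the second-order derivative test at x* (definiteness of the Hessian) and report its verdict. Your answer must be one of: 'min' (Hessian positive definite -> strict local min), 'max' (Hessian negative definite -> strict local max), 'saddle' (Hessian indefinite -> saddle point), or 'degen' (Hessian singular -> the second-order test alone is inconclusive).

Compute the Hessian H = grad^2 f:
  H = [[4, 6], [6, 9]]
Verify stationarity: grad f(x*) = H x* + g = (0, 0).
Eigenvalues of H: 0, 13.
H has a zero eigenvalue (singular; positive semidefinite but not definite), so H is neither positive definite, negative definite, nor indefinite. The second-order test alone is inconclusive -> degen.
(Indeed, f is constant along the null direction of H through x*, so x* is not a strict local extremum.)

degen


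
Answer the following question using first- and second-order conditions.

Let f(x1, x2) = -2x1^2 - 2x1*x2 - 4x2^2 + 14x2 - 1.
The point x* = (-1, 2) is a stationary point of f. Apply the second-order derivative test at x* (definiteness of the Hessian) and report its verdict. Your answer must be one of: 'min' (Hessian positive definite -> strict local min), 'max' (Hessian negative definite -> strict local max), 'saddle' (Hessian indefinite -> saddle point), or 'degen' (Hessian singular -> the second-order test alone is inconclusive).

Compute the Hessian H = grad^2 f:
  H = [[-4, -2], [-2, -8]]
Verify stationarity: grad f(x*) = H x* + g = (0, 0).
Eigenvalues of H: -8.8284, -3.1716.
Both eigenvalues < 0, so H is negative definite -> x* is a strict local max.

max


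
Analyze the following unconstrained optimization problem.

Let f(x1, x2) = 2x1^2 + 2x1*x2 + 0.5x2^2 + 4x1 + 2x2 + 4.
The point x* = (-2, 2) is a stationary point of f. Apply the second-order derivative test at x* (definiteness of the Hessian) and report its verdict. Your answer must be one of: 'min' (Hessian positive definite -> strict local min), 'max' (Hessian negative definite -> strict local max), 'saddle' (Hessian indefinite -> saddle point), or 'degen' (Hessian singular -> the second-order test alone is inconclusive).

Compute the Hessian H = grad^2 f:
  H = [[4, 2], [2, 1]]
Verify stationarity: grad f(x*) = H x* + g = (0, 0).
Eigenvalues of H: 0, 5.
H has a zero eigenvalue (singular; positive semidefinite but not definite), so H is neither positive definite, negative definite, nor indefinite. The second-order test alone is inconclusive -> degen.
(Indeed, f is constant along the null direction of H through x*, so x* is not a strict local extremum.)

degen


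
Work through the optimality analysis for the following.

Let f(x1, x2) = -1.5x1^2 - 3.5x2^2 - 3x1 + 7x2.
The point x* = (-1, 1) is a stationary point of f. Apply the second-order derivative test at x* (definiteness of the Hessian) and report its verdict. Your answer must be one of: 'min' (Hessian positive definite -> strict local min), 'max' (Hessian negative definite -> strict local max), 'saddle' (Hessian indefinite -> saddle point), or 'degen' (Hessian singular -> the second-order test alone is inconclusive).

Compute the Hessian H = grad^2 f:
  H = [[-3, 0], [0, -7]]
Verify stationarity: grad f(x*) = H x* + g = (0, 0).
Eigenvalues of H: -7, -3.
Both eigenvalues < 0, so H is negative definite -> x* is a strict local max.

max


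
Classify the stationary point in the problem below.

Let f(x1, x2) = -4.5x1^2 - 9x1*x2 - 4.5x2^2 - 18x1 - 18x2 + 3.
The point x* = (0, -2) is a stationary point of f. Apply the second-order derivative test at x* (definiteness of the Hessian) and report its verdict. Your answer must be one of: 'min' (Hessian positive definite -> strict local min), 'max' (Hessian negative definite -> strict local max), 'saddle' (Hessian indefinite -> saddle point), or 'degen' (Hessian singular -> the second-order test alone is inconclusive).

Compute the Hessian H = grad^2 f:
  H = [[-9, -9], [-9, -9]]
Verify stationarity: grad f(x*) = H x* + g = (0, 0).
Eigenvalues of H: -18, 0.
H has a zero eigenvalue (singular; negative semidefinite but not definite), so H is neither positive definite, negative definite, nor indefinite. The second-order test alone is inconclusive -> degen.
(Indeed, f is constant along the null direction of H through x*, so x* is not a strict local extremum.)

degen


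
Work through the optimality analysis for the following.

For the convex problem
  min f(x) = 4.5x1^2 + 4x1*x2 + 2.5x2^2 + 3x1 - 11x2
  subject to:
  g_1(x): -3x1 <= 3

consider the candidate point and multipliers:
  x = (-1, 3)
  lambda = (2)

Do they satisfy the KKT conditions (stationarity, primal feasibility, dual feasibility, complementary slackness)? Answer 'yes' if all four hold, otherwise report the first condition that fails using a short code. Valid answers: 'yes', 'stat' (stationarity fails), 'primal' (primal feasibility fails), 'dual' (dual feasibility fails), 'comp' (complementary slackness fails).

Gradient of f: grad f(x) = Q x + c = (6, 0)
Constraint values g_i(x) = a_i^T x - b_i:
  g_1((-1, 3)) = 0
Stationarity residual: grad f(x) + sum_i lambda_i a_i = (0, 0)
  -> stationarity OK
Primal feasibility (all g_i <= 0): OK
Dual feasibility (all lambda_i >= 0): OK
Complementary slackness (lambda_i * g_i(x) = 0 for all i): OK

Verdict: yes, KKT holds.

yes


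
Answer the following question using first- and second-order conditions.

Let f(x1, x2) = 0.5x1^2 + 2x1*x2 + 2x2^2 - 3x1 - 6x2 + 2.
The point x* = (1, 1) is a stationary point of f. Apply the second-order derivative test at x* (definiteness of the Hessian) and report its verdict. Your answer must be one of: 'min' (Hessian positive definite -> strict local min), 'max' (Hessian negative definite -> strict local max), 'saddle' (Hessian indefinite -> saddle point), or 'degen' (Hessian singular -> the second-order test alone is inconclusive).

Compute the Hessian H = grad^2 f:
  H = [[1, 2], [2, 4]]
Verify stationarity: grad f(x*) = H x* + g = (0, 0).
Eigenvalues of H: 0, 5.
H has a zero eigenvalue (singular; positive semidefinite but not definite), so H is neither positive definite, negative definite, nor indefinite. The second-order test alone is inconclusive -> degen.
(Indeed, f is constant along the null direction of H through x*, so x* is not a strict local extremum.)

degen


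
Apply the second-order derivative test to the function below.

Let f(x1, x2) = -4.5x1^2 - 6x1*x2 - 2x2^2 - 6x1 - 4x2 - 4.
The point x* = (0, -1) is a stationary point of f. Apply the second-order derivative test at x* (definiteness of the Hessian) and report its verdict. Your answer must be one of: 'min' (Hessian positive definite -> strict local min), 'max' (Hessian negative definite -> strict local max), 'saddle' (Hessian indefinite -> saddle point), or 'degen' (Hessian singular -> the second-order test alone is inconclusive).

Compute the Hessian H = grad^2 f:
  H = [[-9, -6], [-6, -4]]
Verify stationarity: grad f(x*) = H x* + g = (0, 0).
Eigenvalues of H: -13, 0.
H has a zero eigenvalue (singular; negative semidefinite but not definite), so H is neither positive definite, negative definite, nor indefinite. The second-order test alone is inconclusive -> degen.
(Indeed, f is constant along the null direction of H through x*, so x* is not a strict local extremum.)

degen


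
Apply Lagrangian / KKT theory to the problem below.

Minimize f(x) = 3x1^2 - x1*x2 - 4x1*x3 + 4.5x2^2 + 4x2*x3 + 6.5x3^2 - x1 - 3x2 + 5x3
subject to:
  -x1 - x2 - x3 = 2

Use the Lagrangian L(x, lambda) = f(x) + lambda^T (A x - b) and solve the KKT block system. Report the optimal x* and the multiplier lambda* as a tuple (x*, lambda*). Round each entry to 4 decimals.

Form the Lagrangian:
  L(x, lambda) = (1/2) x^T Q x + c^T x + lambda^T (A x - b)
Stationarity (grad_x L = 0): Q x + c + A^T lambda = 0.
Primal feasibility: A x = b.

This gives the KKT block system:
  [ Q   A^T ] [ x     ]   [-c ]
  [ A    0  ] [ lambda ] = [ b ]

Solving the linear system:
  x*      = (-1.1624, 0.2821, -1.1197)
  lambda* = (-3.7778)
  f(x*)   = 1.1368

x* = (-1.1624, 0.2821, -1.1197), lambda* = (-3.7778)


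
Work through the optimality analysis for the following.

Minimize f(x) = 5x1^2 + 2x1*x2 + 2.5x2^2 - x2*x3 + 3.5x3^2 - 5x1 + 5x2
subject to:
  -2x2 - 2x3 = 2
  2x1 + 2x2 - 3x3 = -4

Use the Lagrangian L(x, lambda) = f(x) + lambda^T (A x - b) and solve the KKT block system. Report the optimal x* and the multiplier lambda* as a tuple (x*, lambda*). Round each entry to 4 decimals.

Form the Lagrangian:
  L(x, lambda) = (1/2) x^T Q x + c^T x + lambda^T (A x - b)
Stationarity (grad_x L = 0): Q x + c + A^T lambda = 0.
Primal feasibility: A x = b.

This gives the KKT block system:
  [ Q   A^T ] [ x     ]   [-c ]
  [ A    0  ] [ lambda ] = [ b ]

Solving the linear system:
  x*      = (0.485, -1.594, 0.594)
  lambda* = (0.3722, 1.6692)
  f(x*)   = -2.2312

x* = (0.485, -1.594, 0.594), lambda* = (0.3722, 1.6692)


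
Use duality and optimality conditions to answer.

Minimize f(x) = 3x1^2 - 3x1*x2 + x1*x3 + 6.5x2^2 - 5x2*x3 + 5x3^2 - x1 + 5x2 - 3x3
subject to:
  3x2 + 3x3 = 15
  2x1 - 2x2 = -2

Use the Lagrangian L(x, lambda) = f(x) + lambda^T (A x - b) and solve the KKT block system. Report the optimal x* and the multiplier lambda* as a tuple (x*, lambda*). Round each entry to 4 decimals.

Form the Lagrangian:
  L(x, lambda) = (1/2) x^T Q x + c^T x + lambda^T (A x - b)
Stationarity (grad_x L = 0): Q x + c + A^T lambda = 0.
Primal feasibility: A x = b.

This gives the KKT block system:
  [ Q   A^T ] [ x     ]   [-c ]
  [ A    0  ] [ lambda ] = [ b ]

Solving the linear system:
  x*      = (1.0968, 2.0968, 2.9032)
  lambda* = (-5.5484, -1.0968)
  f(x*)   = 40.8548

x* = (1.0968, 2.0968, 2.9032), lambda* = (-5.5484, -1.0968)
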